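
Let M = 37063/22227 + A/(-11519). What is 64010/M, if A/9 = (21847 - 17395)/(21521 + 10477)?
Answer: 17480145140114658/455332461839 ≈ 38390.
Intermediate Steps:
A = 6678/5333 (A = 9*((21847 - 17395)/(21521 + 10477)) = 9*(4452/31998) = 9*(4452*(1/31998)) = 9*(742/5333) = 6678/5333 ≈ 1.2522)
M = 2276662309195/1365422991729 (M = 37063/22227 + (6678/5333)/(-11519) = 37063*(1/22227) + (6678/5333)*(-1/11519) = 37063/22227 - 6678/61430827 = 2276662309195/1365422991729 ≈ 1.6674)
64010/M = 64010/(2276662309195/1365422991729) = 64010*(1365422991729/2276662309195) = 17480145140114658/455332461839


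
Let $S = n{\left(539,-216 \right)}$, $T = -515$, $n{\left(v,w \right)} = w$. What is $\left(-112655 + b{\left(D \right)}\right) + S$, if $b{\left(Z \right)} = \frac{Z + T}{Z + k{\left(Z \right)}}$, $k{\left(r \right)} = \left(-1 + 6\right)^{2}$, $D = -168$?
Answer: $- \frac{16139870}{143} \approx -1.1287 \cdot 10^{5}$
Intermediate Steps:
$S = -216$
$k{\left(r \right)} = 25$ ($k{\left(r \right)} = 5^{2} = 25$)
$b{\left(Z \right)} = \frac{-515 + Z}{25 + Z}$ ($b{\left(Z \right)} = \frac{Z - 515}{Z + 25} = \frac{-515 + Z}{25 + Z}$)
$\left(-112655 + b{\left(D \right)}\right) + S = \left(-112655 + \frac{-515 - 168}{25 - 168}\right) - 216 = \left(-112655 + \frac{1}{-143} \left(-683\right)\right) - 216 = \left(-112655 - - \frac{683}{143}\right) - 216 = \left(-112655 + \frac{683}{143}\right) - 216 = - \frac{16108982}{143} - 216 = - \frac{16139870}{143}$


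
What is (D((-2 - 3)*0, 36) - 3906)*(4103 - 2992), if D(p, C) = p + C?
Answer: -4299570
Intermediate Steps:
D(p, C) = C + p
(D((-2 - 3)*0, 36) - 3906)*(4103 - 2992) = ((36 + (-2 - 3)*0) - 3906)*(4103 - 2992) = ((36 - 5*0) - 3906)*1111 = ((36 + 0) - 3906)*1111 = (36 - 3906)*1111 = -3870*1111 = -4299570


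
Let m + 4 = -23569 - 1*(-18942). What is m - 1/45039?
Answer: -208575610/45039 ≈ -4631.0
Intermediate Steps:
m = -4631 (m = -4 + (-23569 - 1*(-18942)) = -4 + (-23569 + 18942) = -4 - 4627 = -4631)
m - 1/45039 = -4631 - 1/45039 = -208575610/45039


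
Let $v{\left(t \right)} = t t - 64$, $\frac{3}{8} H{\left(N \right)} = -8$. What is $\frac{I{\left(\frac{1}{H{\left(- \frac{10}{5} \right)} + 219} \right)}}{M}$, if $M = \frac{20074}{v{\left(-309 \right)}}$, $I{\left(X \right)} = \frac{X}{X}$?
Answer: $\frac{95417}{20074} \approx 4.7533$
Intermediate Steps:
$H{\left(N \right)} = - \frac{64}{3}$ ($H{\left(N \right)} = \frac{8}{3} \left(-8\right) = - \frac{64}{3}$)
$v{\left(t \right)} = -64 + t^{2}$ ($v{\left(t \right)} = t^{2} - 64 = -64 + t^{2}$)
$I{\left(X \right)} = 1$
$M = \frac{20074}{95417}$ ($M = \frac{20074}{-64 + \left(-309\right)^{2}} = \frac{20074}{-64 + 95481} = \frac{20074}{95417} \approx 0.21038$)
$\frac{I{\left(\frac{1}{H{\left(- \frac{10}{5} \right)} + 219} \right)}}{M} = 1 \frac{1}{\frac{20074}{95417}} = 1 \cdot \frac{95417}{20074} = \frac{95417}{20074}$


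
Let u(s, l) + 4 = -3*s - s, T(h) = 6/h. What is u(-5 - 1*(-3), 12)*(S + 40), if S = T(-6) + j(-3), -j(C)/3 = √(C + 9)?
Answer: 156 - 12*√6 ≈ 126.61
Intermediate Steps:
j(C) = -3*√(9 + C) (j(C) = -3*√(C + 9) = -3*√(9 + C))
u(s, l) = -4 - 4*s (u(s, l) = -4 + (-3*s - s) = -4 - 4*s)
S = -1 - 3*√6 (S = 6/(-6) - 3*√(9 - 3) = 6*(-⅙) - 3*√6 = -1 - 3*√6 ≈ -8.3485)
u(-5 - 1*(-3), 12)*(S + 40) = (-4 - 4*(-5 - 1*(-3)))*((-1 - 3*√6) + 40) = (-4 - 4*(-5 + 3))*(39 - 3*√6) = (-4 - 4*(-2))*(39 - 3*√6) = (-4 + 8)*(39 - 3*√6) = 4*(39 - 3*√6) = 156 - 12*√6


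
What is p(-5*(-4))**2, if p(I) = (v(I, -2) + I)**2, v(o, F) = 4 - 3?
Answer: 194481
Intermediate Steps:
v(o, F) = 1
p(I) = (1 + I)**2
p(-5*(-4))**2 = ((1 - 5*(-4))**2)**2 = ((1 + 20)**2)**2 = (21**2)**2 = 441**2 = 194481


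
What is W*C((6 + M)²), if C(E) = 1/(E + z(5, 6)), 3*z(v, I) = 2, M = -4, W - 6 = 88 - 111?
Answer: -51/14 ≈ -3.6429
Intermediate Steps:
W = -17 (W = 6 + (88 - 111) = 6 - 23 = -17)
z(v, I) = ⅔ (z(v, I) = (⅓)*2 = ⅔)
C(E) = 1/(⅔ + E) (C(E) = 1/(E + ⅔) = 1/(⅔ + E))
W*C((6 + M)²) = -51/(2 + 3*(6 - 4)²) = -51/(2 + 3*2²) = -51/(2 + 3*4) = -51/(2 + 12) = -51/14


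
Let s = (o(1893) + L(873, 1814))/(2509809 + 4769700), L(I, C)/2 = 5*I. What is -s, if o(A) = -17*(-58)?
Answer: -9716/7279509 ≈ -0.0013347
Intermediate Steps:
o(A) = 986
L(I, C) = 10*I (L(I, C) = 2*(5*I) = 10*I)
s = 9716/7279509 (s = (986 + 10*873)/(2509809 + 4769700) = (986 + 8730)/7279509 = 9716*(1/7279509) = 9716/7279509 ≈ 0.0013347)
-s = -1*9716/7279509 = -9716/7279509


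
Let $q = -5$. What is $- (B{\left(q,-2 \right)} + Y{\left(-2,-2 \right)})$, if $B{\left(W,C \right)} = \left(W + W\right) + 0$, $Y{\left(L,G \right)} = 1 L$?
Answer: $12$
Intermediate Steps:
$Y{\left(L,G \right)} = L$
$B{\left(W,C \right)} = 2 W$ ($B{\left(W,C \right)} = 2 W + 0 = 2 W$)
$- (B{\left(q,-2 \right)} + Y{\left(-2,-2 \right)}) = - (2 \left(-5\right) - 2) = - (-10 - 2) = \left(-1\right) \left(-12\right) = 12$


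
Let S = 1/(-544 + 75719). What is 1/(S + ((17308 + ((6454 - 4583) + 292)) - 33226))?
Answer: -75175/1034032124 ≈ -7.2701e-5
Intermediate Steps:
S = 1/75175 ≈ 1.3302e-5
1/(S + ((17308 + ((6454 - 4583) + 292)) - 33226)) = 1/(1/75175 + ((17308 + ((6454 - 4583) + 292)) - 33226)) = 1/(1/75175 + ((17308 + (1871 + 292)) - 33226)) = 1/(1/75175 + ((17308 + 2163) - 33226)) = 1/(1/75175 + (19471 - 33226)) = 1/(1/75175 - 13755) = 1/(-1034032124/75175) = -75175/1034032124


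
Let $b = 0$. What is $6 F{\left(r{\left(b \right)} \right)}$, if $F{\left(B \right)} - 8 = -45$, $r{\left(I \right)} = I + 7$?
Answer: $-222$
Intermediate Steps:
$r{\left(I \right)} = 7 + I$
$F{\left(B \right)} = -37$ ($F{\left(B \right)} = 8 - 45 = -37$)
$6 F{\left(r{\left(b \right)} \right)} = 6 \left(-37\right) = -222$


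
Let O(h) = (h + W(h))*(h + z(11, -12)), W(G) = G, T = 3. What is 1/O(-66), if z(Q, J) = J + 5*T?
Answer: 1/8316 ≈ 0.00012025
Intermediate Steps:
z(Q, J) = 15 + J (z(Q, J) = J + 5*3 = J + 15 = 15 + J)
O(h) = 2*h*(3 + h) (O(h) = (h + h)*(h + (15 - 12)) = (2*h)*(h + 3) = (2*h)*(3 + h) = 2*h*(3 + h))
1/O(-66) = 1/(2*(-66)*(3 - 66)) = 1/(2*(-66)*(-63)) = 1/8316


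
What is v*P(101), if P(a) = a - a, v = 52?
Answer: 0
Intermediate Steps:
P(a) = 0
v*P(101) = 52*0 = 0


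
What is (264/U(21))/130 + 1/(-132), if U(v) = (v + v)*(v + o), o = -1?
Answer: -1549/300300 ≈ -0.0051582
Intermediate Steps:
U(v) = 2*v*(-1 + v) (U(v) = (v + v)*(v - 1) = (2*v)*(-1 + v) = 2*v*(-1 + v))
(264/U(21))/130 + 1/(-132) = (264/((2*21*(-1 + 21))))/130 + 1/(-132) = (264/((2*21*20)))*(1/130) - 1/132 = (264/840)*(1/130) - 1/132 = (264*(1/840))*(1/130) - 1/132 = (11/35)*(1/130) - 1/132 = 11/4550 - 1/132 = -1549/300300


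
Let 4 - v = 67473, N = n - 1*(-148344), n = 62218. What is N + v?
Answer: 143093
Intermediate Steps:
N = 210562 (N = 62218 - 1*(-148344) = 62218 + 148344 = 210562)
v = -67469 (v = 4 - 1*67473 = 4 - 67473 = -67469)
N + v = 210562 - 67469 = 143093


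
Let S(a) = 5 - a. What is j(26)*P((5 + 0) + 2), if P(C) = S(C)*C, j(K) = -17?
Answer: 238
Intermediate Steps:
P(C) = C*(5 - C) (P(C) = (5 - C)*C = C*(5 - C))
j(26)*P((5 + 0) + 2) = -17*((5 + 0) + 2)*(5 - ((5 + 0) + 2)) = -17*(5 + 2)*(5 - (5 + 2)) = -119*(5 - 1*7) = -119*(5 - 7) = -119*(-2) = -17*(-14) = 238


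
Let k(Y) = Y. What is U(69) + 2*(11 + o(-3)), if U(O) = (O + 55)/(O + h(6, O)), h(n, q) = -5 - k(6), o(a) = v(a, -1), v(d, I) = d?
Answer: 526/29 ≈ 18.138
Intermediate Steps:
o(a) = a
h(n, q) = -11 (h(n, q) = -5 - 1*6 = -5 - 6 = -11)
U(O) = (55 + O)/(-11 + O) (U(O) = (O + 55)/(O - 11) = (55 + O)/(-11 + O))
U(69) + 2*(11 + o(-3)) = (55 + 69)/(-11 + 69) + 2*(11 - 3) = 124/58 + 2*8 = (1/58)*124 + 16 = 62/29 + 16 = 526/29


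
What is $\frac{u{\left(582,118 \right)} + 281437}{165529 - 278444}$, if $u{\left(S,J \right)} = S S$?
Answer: $- \frac{620161}{112915} \approx -5.4923$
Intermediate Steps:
$u{\left(S,J \right)} = S^{2}$
$\frac{u{\left(582,118 \right)} + 281437}{165529 - 278444} = \frac{582^{2} + 281437}{165529 - 278444} = \frac{338724 + 281437}{-112915} = 620161 \left(- \frac{1}{112915}\right) = - \frac{620161}{112915}$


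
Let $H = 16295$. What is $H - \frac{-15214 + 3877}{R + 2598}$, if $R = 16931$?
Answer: $\frac{318236392}{19529} \approx 16296.0$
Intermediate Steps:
$H - \frac{-15214 + 3877}{R + 2598} = 16295 - \frac{-15214 + 3877}{16931 + 2598} = 16295 - - \frac{11337}{19529} = 16295 + \frac{11337}{19529} = \frac{318236392}{19529}$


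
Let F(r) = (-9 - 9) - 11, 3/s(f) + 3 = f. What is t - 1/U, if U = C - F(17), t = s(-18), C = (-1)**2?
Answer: -37/210 ≈ -0.17619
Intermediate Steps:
s(f) = 3/(-3 + f)
C = 1
t = -1/7 (t = 3/(-3 - 18) = 3/(-21) = 3*(-1/21) = -1/7 ≈ -0.14286)
F(r) = -29 (F(r) = -18 - 11 = -29)
U = 30 (U = 1 - 1*(-29) = 1 + 29 = 30)
t - 1/U = -1/7 - 1/30 = -37/210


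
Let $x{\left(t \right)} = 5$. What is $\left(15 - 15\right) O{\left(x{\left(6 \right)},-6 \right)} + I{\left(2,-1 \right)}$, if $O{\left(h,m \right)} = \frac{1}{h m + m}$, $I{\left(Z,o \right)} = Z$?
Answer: $2$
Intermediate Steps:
$O{\left(h,m \right)} = \frac{1}{m + h m}$
$\left(15 - 15\right) O{\left(x{\left(6 \right)},-6 \right)} + I{\left(2,-1 \right)} = \left(15 - 15\right) \frac{1}{\left(-6\right) \left(1 + 5\right)} + 2 = 0 \left(- \frac{1}{6 \cdot 6}\right) + 2 = 0 \left(\left(- \frac{1}{6}\right) \frac{1}{6}\right) + 2 = 0 \left(- \frac{1}{36}\right) + 2 = 0 + 2 = 2$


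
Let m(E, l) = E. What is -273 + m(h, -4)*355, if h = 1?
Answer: 82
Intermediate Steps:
-273 + m(h, -4)*355 = -273 + 1*355 = -273 + 355 = 82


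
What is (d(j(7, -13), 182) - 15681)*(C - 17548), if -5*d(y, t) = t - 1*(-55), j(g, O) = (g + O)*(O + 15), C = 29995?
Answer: -978856974/5 ≈ -1.9577e+8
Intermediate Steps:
j(g, O) = (15 + O)*(O + g) (j(g, O) = (O + g)*(15 + O) = (15 + O)*(O + g))
d(y, t) = -11 - t/5 (d(y, t) = -(t - 1*(-55))/5 = -(t + 55)/5 = -(55 + t)/5 = -11 - t/5)
(d(j(7, -13), 182) - 15681)*(C - 17548) = ((-11 - ⅕*182) - 15681)*(29995 - 17548) = ((-11 - 182/5) - 15681)*12447 = (-237/5 - 15681)*12447 = -78642/5*12447 = -978856974/5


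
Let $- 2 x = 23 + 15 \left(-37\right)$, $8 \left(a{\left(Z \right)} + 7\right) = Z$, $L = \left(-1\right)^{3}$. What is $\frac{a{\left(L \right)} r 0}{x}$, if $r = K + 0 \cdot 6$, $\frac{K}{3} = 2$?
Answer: $0$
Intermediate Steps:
$L = -1$
$K = 6$ ($K = 3 \cdot 2 = 6$)
$a{\left(Z \right)} = -7 + \frac{Z}{8}$
$r = 6$ ($r = 6 + 0 \cdot 6 = 6 + 0 = 6$)
$x = 266$ ($x = - \frac{23 + 15 \left(-37\right)}{2} = - \frac{23 - 555}{2} = \left(- \frac{1}{2}\right) \left(-532\right) = 266$)
$\frac{a{\left(L \right)} r 0}{x} = \frac{\left(-7 + \frac{1}{8} \left(-1\right)\right) 6 \cdot 0}{266} = \left(-7 - \frac{1}{8}\right) 0 \cdot \frac{1}{266} = \left(- \frac{57}{8}\right) 0 \cdot \frac{1}{266} = 0 \cdot \frac{1}{266} = 0$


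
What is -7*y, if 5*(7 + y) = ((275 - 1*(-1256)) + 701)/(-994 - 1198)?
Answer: 69083/1370 ≈ 50.426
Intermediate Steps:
y = -9869/1370 (y = -7 + (((275 - 1*(-1256)) + 701)/(-994 - 1198))/5 = -7 + (((275 + 1256) + 701)/(-2192))/5 = -7 + ((1531 + 701)*(-1/2192))/5 = -7 + (2232*(-1/2192))/5 = -7 + (⅕)*(-279/274) = -7 - 279/1370 = -9869/1370 ≈ -7.2037)
-7*y = -7*(-9869/1370) = 69083/1370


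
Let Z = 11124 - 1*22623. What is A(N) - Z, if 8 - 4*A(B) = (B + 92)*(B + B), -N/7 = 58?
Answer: -52241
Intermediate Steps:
N = -406 (N = -7*58 = -406)
A(B) = 2 - B*(92 + B)/2 (A(B) = 2 - (B + 92)*(B + B)/4 = 2 - (92 + B)*2*B/4 = 2 - B*(92 + B)/2)
Z = -11499 (Z = 11124 - 22623 = -11499)
A(N) - Z = (2 - 46*(-406) - 1/2*(-406)**2) - 1*(-11499) = (2 + 18676 - 1/2*164836) + 11499 = (2 + 18676 - 82418) + 11499 = -63740 + 11499 = -52241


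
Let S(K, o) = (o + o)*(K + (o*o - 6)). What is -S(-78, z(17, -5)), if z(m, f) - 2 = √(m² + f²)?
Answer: -3448 - 484*√314 ≈ -12025.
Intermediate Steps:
z(m, f) = 2 + √(f² + m²) (z(m, f) = 2 + √(m² + f²) = 2 + √(f² + m²))
S(K, o) = 2*o*(-6 + K + o²) (S(K, o) = (2*o)*(K + (o² - 6)) = (2*o)*(K + (-6 + o²)) = (2*o)*(-6 + K + o²) = 2*o*(-6 + K + o²))
-S(-78, z(17, -5)) = -2*(2 + √((-5)² + 17²))*(-6 - 78 + (2 + √((-5)² + 17²))²) = -2*(2 + √(25 + 289))*(-6 - 78 + (2 + √(25 + 289))²) = -2*(2 + √314)*(-6 - 78 + (2 + √314)²) = -2*(2 + √314)*(-84 + (2 + √314)²) = -2*(-84 + (2 + √314)²)*(2 + √314)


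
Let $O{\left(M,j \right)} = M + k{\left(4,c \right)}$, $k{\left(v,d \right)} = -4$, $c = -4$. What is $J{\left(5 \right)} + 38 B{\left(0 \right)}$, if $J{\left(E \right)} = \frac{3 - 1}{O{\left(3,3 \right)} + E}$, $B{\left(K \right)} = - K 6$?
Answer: $\frac{1}{2} \approx 0.5$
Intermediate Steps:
$B{\left(K \right)} = - 6 K$
$O{\left(M,j \right)} = -4 + M$ ($O{\left(M,j \right)} = M - 4 = -4 + M$)
$J{\left(E \right)} = \frac{2}{-1 + E}$ ($J{\left(E \right)} = \frac{3 - 1}{\left(-4 + 3\right) + E} = \frac{2}{-1 + E}$)
$J{\left(5 \right)} + 38 B{\left(0 \right)} = \frac{2}{-1 + 5} + 38 \left(\left(-6\right) 0\right) = \frac{2}{4} + 38 \cdot 0 = 2 \cdot \frac{1}{4} + 0 = \frac{1}{2} + 0 = \frac{1}{2}$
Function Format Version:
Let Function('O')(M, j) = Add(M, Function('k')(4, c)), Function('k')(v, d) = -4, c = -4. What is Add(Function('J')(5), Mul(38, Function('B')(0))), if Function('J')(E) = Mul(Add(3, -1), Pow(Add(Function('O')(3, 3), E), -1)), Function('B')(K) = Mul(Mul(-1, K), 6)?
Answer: Rational(1, 2) ≈ 0.50000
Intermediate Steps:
Function('B')(K) = Mul(-6, K)
Function('O')(M, j) = Add(-4, M) (Function('O')(M, j) = Add(M, -4) = Add(-4, M))
Function('J')(E) = Mul(2, Pow(Add(-1, E), -1)) (Function('J')(E) = Mul(Add(3, -1), Pow(Add(Add(-4, 3), E), -1)) = Mul(2, Pow(Add(-1, E), -1)))
Add(Function('J')(5), Mul(38, Function('B')(0))) = Add(Mul(2, Pow(Add(-1, 5), -1)), Mul(38, Mul(-6, 0))) = Add(Mul(2, Pow(4, -1)), Mul(38, 0)) = Add(Mul(2, Rational(1, 4)), 0) = Add(Rational(1, 2), 0) = Rational(1, 2)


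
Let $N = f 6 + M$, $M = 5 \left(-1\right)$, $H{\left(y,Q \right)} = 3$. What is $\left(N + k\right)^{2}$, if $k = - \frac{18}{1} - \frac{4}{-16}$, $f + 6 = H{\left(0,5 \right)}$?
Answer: $\frac{26569}{16} \approx 1660.6$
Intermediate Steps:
$f = -3$ ($f = -6 + 3 = -3$)
$M = -5$
$k = - \frac{71}{4}$ ($k = \left(-18\right) 1 - - \frac{1}{4} = -18 + \frac{1}{4} = - \frac{71}{4} \approx -17.75$)
$N = -23$ ($N = \left(-3\right) 6 - 5 = -18 - 5 = -23$)
$\left(N + k\right)^{2} = \left(-23 - \frac{71}{4}\right)^{2} = \left(- \frac{163}{4}\right)^{2} = \frac{26569}{16}$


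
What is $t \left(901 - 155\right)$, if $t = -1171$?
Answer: $-873566$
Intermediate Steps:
$t \left(901 - 155\right) = - 1171 \left(901 - 155\right) = \left(-1171\right) 746 = -873566$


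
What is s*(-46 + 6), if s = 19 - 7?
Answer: -480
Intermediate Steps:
s = 12
s*(-46 + 6) = 12*(-46 + 6) = 12*(-40) = -480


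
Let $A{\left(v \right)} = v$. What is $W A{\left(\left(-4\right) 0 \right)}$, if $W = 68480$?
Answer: $0$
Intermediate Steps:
$W A{\left(\left(-4\right) 0 \right)} = 68480 \left(\left(-4\right) 0\right) = 68480 \cdot 0 = 0$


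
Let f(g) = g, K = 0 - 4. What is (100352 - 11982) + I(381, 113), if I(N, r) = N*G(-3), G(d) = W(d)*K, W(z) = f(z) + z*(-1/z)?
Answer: 94466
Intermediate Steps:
K = -4
W(z) = -1 + z (W(z) = z + z*(-1/z) = z - 1 = -1 + z)
G(d) = 4 - 4*d (G(d) = (-1 + d)*(-4) = 4 - 4*d)
I(N, r) = 16*N (I(N, r) = N*(4 - 4*(-3)) = N*(4 + 12) = N*16 = 16*N)
(100352 - 11982) + I(381, 113) = (100352 - 11982) + 16*381 = 88370 + 6096 = 94466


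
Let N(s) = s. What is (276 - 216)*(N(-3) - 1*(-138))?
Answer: 8100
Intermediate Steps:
(276 - 216)*(N(-3) - 1*(-138)) = (276 - 216)*(-3 - 1*(-138)) = 60*(-3 + 138) = 60*135 = 8100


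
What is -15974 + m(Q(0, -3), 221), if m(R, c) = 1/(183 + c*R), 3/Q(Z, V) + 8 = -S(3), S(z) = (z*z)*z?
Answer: -91722673/5742 ≈ -15974.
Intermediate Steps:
S(z) = z³ (S(z) = z²*z = z³)
Q(Z, V) = -3/35 (Q(Z, V) = 3/(-8 - 1*3³) = 3/(-8 - 1*27) = 3/(-8 - 27) = 3/(-35) = 3*(-1/35) = -3/35)
m(R, c) = 1/(183 + R*c)
-15974 + m(Q(0, -3), 221) = -15974 + 1/(183 - 3/35*221) = -15974 + 1/(183 - 663/35) = -15974 + 1/(5742/35) = -15974 + 35/5742 = -91722673/5742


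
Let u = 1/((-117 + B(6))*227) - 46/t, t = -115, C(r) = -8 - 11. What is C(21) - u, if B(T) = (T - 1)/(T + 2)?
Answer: -20499649/1056685 ≈ -19.400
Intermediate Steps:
C(r) = -19
B(T) = (-1 + T)/(2 + T)
u = 422634/1056685 (u = 1/(-117 + (-1 + 6)/(2 + 6)*227) - 46/(-115) = (1/227)/(-117 + 5/8) - 46*(-1/115) = (1/227)/(-117 + (⅛)*5) + ⅖ = (1/227)/(-117 + 5/8) + ⅖ = (1/227)/(-931/8) + ⅖ = -8/931*1/227 + ⅖ = -8/211337 + ⅖ = 422634/1056685 ≈ 0.39996)
C(21) - u = -19 - 1*422634/1056685 = -19 - 422634/1056685 = -20499649/1056685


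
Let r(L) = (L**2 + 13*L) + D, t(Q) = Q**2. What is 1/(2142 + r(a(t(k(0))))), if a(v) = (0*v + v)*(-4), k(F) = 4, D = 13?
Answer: 1/5419 ≈ 0.00018454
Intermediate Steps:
a(v) = -4*v (a(v) = (0 + v)*(-4) = v*(-4) = -4*v)
r(L) = 13 + L**2 + 13*L (r(L) = (L**2 + 13*L) + 13 = 13 + L**2 + 13*L)
1/(2142 + r(a(t(k(0))))) = 1/(2142 + (13 + (-4*4**2)**2 + 13*(-4*4**2))) = 1/(2142 + (13 + (-4*16)**2 + 13*(-4*16))) = 1/(2142 + (13 + (-64)**2 + 13*(-64))) = 1/(2142 + (13 + 4096 - 832)) = 1/(2142 + 3277) = 1/5419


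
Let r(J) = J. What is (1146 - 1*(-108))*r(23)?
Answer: 28842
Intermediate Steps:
(1146 - 1*(-108))*r(23) = (1146 - 1*(-108))*23 = (1146 + 108)*23 = 1254*23 = 28842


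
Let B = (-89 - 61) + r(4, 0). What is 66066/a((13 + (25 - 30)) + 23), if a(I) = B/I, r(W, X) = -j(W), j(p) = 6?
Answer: -26257/2 ≈ -13129.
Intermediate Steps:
r(W, X) = -6 (r(W, X) = -1*6 = -6)
B = -156 (B = (-89 - 61) - 6 = -150 - 6 = -156)
a(I) = -156/I
66066/a((13 + (25 - 30)) + 23) = 66066/((-156/((13 + (25 - 30)) + 23))) = 66066/((-156/((13 - 5) + 23))) = 66066/((-156/(8 + 23))) = 66066/((-156/31)) = 66066/((-156*1/31)) = 66066/(-156/31) = 66066*(-31/156) = -26257/2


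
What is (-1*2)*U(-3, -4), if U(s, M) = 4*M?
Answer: 32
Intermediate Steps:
(-1*2)*U(-3, -4) = (-1*2)*(4*(-4)) = -2*(-16) = 32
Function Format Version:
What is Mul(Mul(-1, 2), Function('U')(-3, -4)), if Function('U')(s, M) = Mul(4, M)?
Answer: 32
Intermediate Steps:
Mul(Mul(-1, 2), Function('U')(-3, -4)) = Mul(Mul(-1, 2), Mul(4, -4)) = Mul(-2, -16) = 32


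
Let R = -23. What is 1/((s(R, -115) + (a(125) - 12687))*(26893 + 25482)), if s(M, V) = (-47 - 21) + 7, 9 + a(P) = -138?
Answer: -1/675375625 ≈ -1.4807e-9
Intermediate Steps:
a(P) = -147 (a(P) = -9 - 138 = -147)
s(M, V) = -61 (s(M, V) = -68 + 7 = -61)
1/((s(R, -115) + (a(125) - 12687))*(26893 + 25482)) = 1/((-61 + (-147 - 12687))*(26893 + 25482)) = 1/((-61 - 12834)*52375) = 1/(-12895*52375) = 1/(-675375625) = -1/675375625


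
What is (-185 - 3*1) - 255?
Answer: -443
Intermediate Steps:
(-185 - 3*1) - 255 = (-185 - 3) - 255 = -188 - 255 = -443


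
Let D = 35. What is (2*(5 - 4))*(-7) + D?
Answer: 21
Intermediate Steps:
(2*(5 - 4))*(-7) + D = (2*(5 - 4))*(-7) + 35 = (2*1)*(-7) + 35 = 2*(-7) + 35 = -14 + 35 = 21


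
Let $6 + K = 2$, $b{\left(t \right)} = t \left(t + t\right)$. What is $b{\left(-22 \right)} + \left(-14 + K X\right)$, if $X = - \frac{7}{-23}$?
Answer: $\frac{21914}{23} \approx 952.78$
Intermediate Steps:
$b{\left(t \right)} = 2 t^{2}$ ($b{\left(t \right)} = t 2 t = 2 t^{2}$)
$K = -4$ ($K = -6 + 2 = -4$)
$X = \frac{7}{23}$ ($X = \left(-7\right) \left(- \frac{1}{23}\right) = \frac{7}{23} \approx 0.30435$)
$b{\left(-22 \right)} + \left(-14 + K X\right) = 2 \left(-22\right)^{2} - \frac{350}{23} = 2 \cdot 484 - \frac{350}{23} = 968 - \frac{350}{23} = \frac{21914}{23}$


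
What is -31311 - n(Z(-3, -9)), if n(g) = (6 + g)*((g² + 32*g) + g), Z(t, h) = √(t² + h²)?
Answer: -34821 - 864*√10 ≈ -37553.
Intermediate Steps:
Z(t, h) = √(h² + t²)
n(g) = (6 + g)*(g² + 33*g)
-31311 - n(Z(-3, -9)) = -31311 - √((-9)² + (-3)²)*(198 + (√((-9)² + (-3)²))² + 39*√((-9)² + (-3)²)) = -31311 - √(81 + 9)*(198 + (√(81 + 9))² + 39*√(81 + 9)) = -31311 - √90*(198 + (√90)² + 39*√90) = -31311 - 3*√10*(198 + (3*√10)² + 39*(3*√10)) = -31311 - 3*√10*(198 + 90 + 117*√10) = -31311 - 3*√10*(288 + 117*√10)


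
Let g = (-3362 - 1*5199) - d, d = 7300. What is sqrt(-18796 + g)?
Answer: I*sqrt(34657) ≈ 186.16*I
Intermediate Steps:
g = -15861 (g = (-3362 - 1*5199) - 1*7300 = (-3362 - 5199) - 7300 = -8561 - 7300 = -15861)
sqrt(-18796 + g) = sqrt(-18796 - 15861) = sqrt(-34657) = I*sqrt(34657)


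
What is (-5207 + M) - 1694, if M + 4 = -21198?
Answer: -28103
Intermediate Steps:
M = -21202 (M = -4 - 21198 = -21202)
(-5207 + M) - 1694 = (-5207 - 21202) - 1694 = -26409 - 1694 = -28103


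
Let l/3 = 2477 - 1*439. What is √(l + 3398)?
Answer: 2*√2378 ≈ 97.530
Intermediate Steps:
l = 6114 (l = 3*(2477 - 1*439) = 3*(2477 - 439) = 3*2038 = 6114)
√(l + 3398) = √(6114 + 3398) = √9512 = 2*√2378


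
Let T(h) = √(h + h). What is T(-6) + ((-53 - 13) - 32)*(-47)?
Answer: 4606 + 2*I*√3 ≈ 4606.0 + 3.4641*I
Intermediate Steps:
T(h) = √2*√h (T(h) = √(2*h) = √2*√h)
T(-6) + ((-53 - 13) - 32)*(-47) = √2*√(-6) + ((-53 - 13) - 32)*(-47) = √2*(I*√6) + (-66 - 32)*(-47) = 2*I*√3 - 98*(-47) = 2*I*√3 + 4606 = 4606 + 2*I*√3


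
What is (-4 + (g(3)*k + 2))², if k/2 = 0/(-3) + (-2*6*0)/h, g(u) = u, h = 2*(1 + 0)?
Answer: 4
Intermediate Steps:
h = 2 (h = 2*1 = 2)
k = 0 (k = 2*(0/(-3) + (-2*6*0)/2) = 2*(0*(-⅓) - 12*0*(½)) = 2*(0 + 0*(½)) = 2*(0 + 0) = 2*0 = 0)
(-4 + (g(3)*k + 2))² = (-4 + (3*0 + 2))² = (-4 + (0 + 2))² = (-4 + 2)² = (-2)² = 4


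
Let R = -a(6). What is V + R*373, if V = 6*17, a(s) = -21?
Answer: 7935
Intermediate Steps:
R = 21 (R = -1*(-21) = 21)
V = 102
V + R*373 = 102 + 21*373 = 102 + 7833 = 7935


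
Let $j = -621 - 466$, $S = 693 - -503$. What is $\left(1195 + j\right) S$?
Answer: $129168$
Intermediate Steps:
$S = 1196$ ($S = 693 + 503 = 1196$)
$j = -1087$
$\left(1195 + j\right) S = \left(1195 - 1087\right) 1196 = 108 \cdot 1196 = 129168$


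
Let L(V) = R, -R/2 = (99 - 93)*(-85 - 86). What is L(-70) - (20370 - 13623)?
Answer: -4695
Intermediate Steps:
R = 2052 (R = -2*(99 - 93)*(-85 - 86) = -12*(-171) = -2*(-1026) = 2052)
L(V) = 2052
L(-70) - (20370 - 13623) = 2052 - (20370 - 13623) = 2052 - 1*6747 = 2052 - 6747 = -4695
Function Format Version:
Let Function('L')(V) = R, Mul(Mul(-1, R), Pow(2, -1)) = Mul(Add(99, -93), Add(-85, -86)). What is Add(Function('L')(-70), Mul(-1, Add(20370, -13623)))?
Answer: -4695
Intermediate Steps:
R = 2052 (R = Mul(-2, Mul(Add(99, -93), Add(-85, -86))) = Mul(-2, Mul(6, -171)) = Mul(-2, -1026) = 2052)
Function('L')(V) = 2052
Add(Function('L')(-70), Mul(-1, Add(20370, -13623))) = Add(2052, Mul(-1, Add(20370, -13623))) = Add(2052, Mul(-1, 6747)) = Add(2052, -6747) = -4695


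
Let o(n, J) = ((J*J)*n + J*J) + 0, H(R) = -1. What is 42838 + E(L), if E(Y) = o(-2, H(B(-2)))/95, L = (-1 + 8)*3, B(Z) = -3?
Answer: 4069609/95 ≈ 42838.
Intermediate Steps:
o(n, J) = J² + n*J² (o(n, J) = (J²*n + J²) + 0 = (n*J² + J²) + 0 = (J² + n*J²) + 0 = J² + n*J²)
L = 21 (L = 7*3 = 21)
E(Y) = -1/95 (E(Y) = ((-1)²*(1 - 2))/95 = (1*(-1))*(1/95) = -1*1/95 = -1/95)
42838 + E(L) = 42838 - 1/95 = 4069609/95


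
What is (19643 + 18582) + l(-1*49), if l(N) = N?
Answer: 38176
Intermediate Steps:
(19643 + 18582) + l(-1*49) = (19643 + 18582) - 1*49 = 38225 - 49 = 38176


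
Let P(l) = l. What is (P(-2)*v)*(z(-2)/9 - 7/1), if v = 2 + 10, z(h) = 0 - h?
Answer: 488/3 ≈ 162.67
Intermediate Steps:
z(h) = -h
v = 12
(P(-2)*v)*(z(-2)/9 - 7/1) = (-2*12)*(-1*(-2)/9 - 7/1) = -24*(2*(⅑) - 7*1) = -24*(2/9 - 7) = -24*(-61/9) = 488/3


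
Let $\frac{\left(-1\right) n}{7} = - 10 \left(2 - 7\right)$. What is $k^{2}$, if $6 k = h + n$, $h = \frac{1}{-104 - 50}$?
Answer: $\frac{322813089}{94864} \approx 3402.9$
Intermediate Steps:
$n = -350$ ($n = - 7 \left(- 10 \left(2 - 7\right)\right) = - 7 \left(\left(-10\right) \left(-5\right)\right) = \left(-7\right) 50 = -350$)
$h = - \frac{1}{154}$ ($h = \frac{1}{-154} = - \frac{1}{154} \approx -0.0064935$)
$k = - \frac{17967}{308}$ ($k = \frac{- \frac{1}{154} - 350}{6} = \frac{1}{6} \left(- \frac{53901}{154}\right) = - \frac{17967}{308} \approx -58.334$)
$k^{2} = \left(- \frac{17967}{308}\right)^{2} = \frac{322813089}{94864}$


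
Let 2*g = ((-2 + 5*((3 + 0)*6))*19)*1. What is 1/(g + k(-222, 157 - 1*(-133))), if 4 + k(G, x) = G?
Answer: 1/610 ≈ 0.0016393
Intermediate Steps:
k(G, x) = -4 + G
g = 836 (g = (((-2 + 5*((3 + 0)*6))*19)*1)/2 = (((-2 + 5*(3*6))*19)*1)/2 = (((-2 + 5*18)*19)*1)/2 = (((-2 + 90)*19)*1)/2 = ((88*19)*1)/2 = (1672*1)/2 = (½)*1672 = 836)
1/(g + k(-222, 157 - 1*(-133))) = 1/(836 + (-4 - 222)) = 1/(836 - 226) = 1/610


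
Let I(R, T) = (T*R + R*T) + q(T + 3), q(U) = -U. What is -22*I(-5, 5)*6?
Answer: 7656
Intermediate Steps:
I(R, T) = -3 - T + 2*R*T (I(R, T) = (T*R + R*T) - (T + 3) = (R*T + R*T) - (3 + T) = 2*R*T + (-3 - T) = -3 - T + 2*R*T)
-22*I(-5, 5)*6 = -22*(-3 - 1*5 + 2*(-5)*5)*6 = -22*(-3 - 5 - 50)*6 = -22*(-58)*6 = -(-1276)*6 = -1*(-7656) = 7656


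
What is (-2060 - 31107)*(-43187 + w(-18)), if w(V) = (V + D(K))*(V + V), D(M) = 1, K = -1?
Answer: 1412085025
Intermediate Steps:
w(V) = 2*V*(1 + V) (w(V) = (V + 1)*(V + V) = (1 + V)*(2*V) = 2*V*(1 + V))
(-2060 - 31107)*(-43187 + w(-18)) = (-2060 - 31107)*(-43187 + 2*(-18)*(1 - 18)) = -33167*(-43187 + 2*(-18)*(-17)) = -33167*(-43187 + 612) = -33167*(-42575) = 1412085025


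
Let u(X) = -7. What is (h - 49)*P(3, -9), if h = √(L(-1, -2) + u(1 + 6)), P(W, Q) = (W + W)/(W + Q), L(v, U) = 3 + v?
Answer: 49 - I*√5 ≈ 49.0 - 2.2361*I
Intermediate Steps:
P(W, Q) = 2*W/(Q + W) (P(W, Q) = (2*W)/(Q + W) = 2*W/(Q + W))
h = I*√5 (h = √((3 - 1) - 7) = √(2 - 7) = √(-5) = I*√5 ≈ 2.2361*I)
(h - 49)*P(3, -9) = (I*√5 - 49)*(2*3/(-9 + 3)) = (-49 + I*√5)*(2*3/(-6)) = (-49 + I*√5)*(2*3*(-⅙)) = (-49 + I*√5)*(-1) = 49 - I*√5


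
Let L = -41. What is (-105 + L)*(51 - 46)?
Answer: -730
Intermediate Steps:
(-105 + L)*(51 - 46) = (-105 - 41)*(51 - 46) = -146*5 = -730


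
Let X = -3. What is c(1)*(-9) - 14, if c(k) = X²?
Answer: -95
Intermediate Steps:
c(k) = 9 (c(k) = (-3)² = 9)
c(1)*(-9) - 14 = 9*(-9) - 14 = -81 - 14 = -95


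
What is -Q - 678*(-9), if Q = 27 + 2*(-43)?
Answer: 6161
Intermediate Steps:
Q = -59 (Q = 27 - 86 = -59)
-Q - 678*(-9) = -1*(-59) - 678*(-9) = 59 + 6102 = 6161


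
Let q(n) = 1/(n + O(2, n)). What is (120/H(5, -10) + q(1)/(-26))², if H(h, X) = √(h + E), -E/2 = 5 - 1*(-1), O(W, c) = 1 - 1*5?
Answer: (7 - 9360*I*√7)²/298116 ≈ -2057.1 - 1.163*I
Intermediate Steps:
O(W, c) = -4 (O(W, c) = 1 - 5 = -4)
E = -12 (E = -2*(5 - 1*(-1)) = -2*(5 + 1) = -2*6 = -12)
q(n) = 1/(-4 + n) (q(n) = 1/(n - 4) = 1/(-4 + n))
H(h, X) = √(-12 + h) (H(h, X) = √(h - 12) = √(-12 + h))
(120/H(5, -10) + q(1)/(-26))² = (120/(√(-12 + 5)) + 1/((-4 + 1)*(-26)))² = (120/(√(-7)) - 1/26/(-3))² = (120/((I*√7)) - ⅓*(-1/26))² = (120*(-I*√7/7) + 1/78)² = (-120*I*√7/7 + 1/78)² = (1/78 - 120*I*√7/7)²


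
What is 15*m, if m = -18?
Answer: -270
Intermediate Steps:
15*m = 15*(-18) = -270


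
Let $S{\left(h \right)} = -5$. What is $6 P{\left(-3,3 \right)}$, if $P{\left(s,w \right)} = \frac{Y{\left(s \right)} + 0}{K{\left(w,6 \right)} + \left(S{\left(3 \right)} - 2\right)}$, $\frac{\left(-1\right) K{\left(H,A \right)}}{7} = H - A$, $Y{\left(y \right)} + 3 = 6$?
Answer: $\frac{9}{7} \approx 1.2857$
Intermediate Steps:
$Y{\left(y \right)} = 3$ ($Y{\left(y \right)} = -3 + 6 = 3$)
$K{\left(H,A \right)} = - 7 H + 7 A$ ($K{\left(H,A \right)} = - 7 \left(H - A\right) = - 7 H + 7 A$)
$P{\left(s,w \right)} = \frac{3}{35 - 7 w}$ ($P{\left(s,w \right)} = \frac{3 + 0}{\left(- 7 w + 7 \cdot 6\right) - 7} = \frac{3}{\left(- 7 w + 42\right) - 7} = \frac{3}{\left(42 - 7 w\right) - 7} = \frac{3}{35 - 7 w}$)
$6 P{\left(-3,3 \right)} = 6 \left(- \frac{3}{-35 + 7 \cdot 3}\right) = 6 \left(- \frac{3}{-35 + 21}\right) = 6 \left(- \frac{3}{-14}\right) = 6 \left(\left(-3\right) \left(- \frac{1}{14}\right)\right) = 6 \cdot \frac{3}{14} = \frac{9}{7}$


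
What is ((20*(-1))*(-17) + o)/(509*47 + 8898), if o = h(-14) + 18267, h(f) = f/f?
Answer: 18608/32821 ≈ 0.56695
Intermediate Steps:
h(f) = 1
o = 18268 (o = 1 + 18267 = 18268)
((20*(-1))*(-17) + o)/(509*47 + 8898) = ((20*(-1))*(-17) + 18268)/(509*47 + 8898) = (-20*(-17) + 18268)/(23923 + 8898) = (340 + 18268)/32821 = 18608*(1/32821) = 18608/32821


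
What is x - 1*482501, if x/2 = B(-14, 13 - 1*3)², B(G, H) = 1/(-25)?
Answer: -301563123/625 ≈ -4.8250e+5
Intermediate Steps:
B(G, H) = -1/25
x = 2/625 (x = 2*(-1/25)² = 2*(1/625) = 2/625 ≈ 0.0032000)
x - 1*482501 = 2/625 - 1*482501 = 2/625 - 482501 = -301563123/625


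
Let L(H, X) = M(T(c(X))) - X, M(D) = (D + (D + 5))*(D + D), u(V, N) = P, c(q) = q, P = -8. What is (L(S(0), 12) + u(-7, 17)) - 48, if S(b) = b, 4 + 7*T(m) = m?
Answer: -2516/49 ≈ -51.347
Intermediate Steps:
T(m) = -4/7 + m/7
u(V, N) = -8
M(D) = 2*D*(5 + 2*D) (M(D) = (D + (5 + D))*(2*D) = (5 + 2*D)*(2*D) = 2*D*(5 + 2*D))
L(H, X) = -X + 2*(-4/7 + X/7)*(27/7 + 2*X/7) (L(H, X) = 2*(-4/7 + X/7)*(5 + 2*(-4/7 + X/7)) - X = 2*(-4/7 + X/7)*(5 + (-8/7 + 2*X/7)) - X = 2*(-4/7 + X/7)*(27/7 + 2*X/7) - X = -X + 2*(-4/7 + X/7)*(27/7 + 2*X/7))
(L(S(0), 12) + u(-7, 17)) - 48 = ((-216/49 - 11/49*12 + (4/49)*12²) - 8) - 48 = ((-216/49 - 132/49 + (4/49)*144) - 8) - 48 = ((-216/49 - 132/49 + 576/49) - 8) - 48 = (228/49 - 8) - 48 = -164/49 - 48 = -2516/49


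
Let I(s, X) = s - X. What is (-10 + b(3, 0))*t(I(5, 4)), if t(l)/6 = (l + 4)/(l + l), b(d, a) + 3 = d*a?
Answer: -195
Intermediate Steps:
b(d, a) = -3 + a*d (b(d, a) = -3 + d*a = -3 + a*d)
t(l) = 3*(4 + l)/l (t(l) = 6*((l + 4)/(l + l)) = 6*((4 + l)/((2*l))) = 6*((4 + l)*(1/(2*l))) = 6*((4 + l)/(2*l)) = 3*(4 + l)/l)
(-10 + b(3, 0))*t(I(5, 4)) = (-10 + (-3 + 0*3))*(3 + 12/(5 - 1*4)) = (-10 + (-3 + 0))*(3 + 12/(5 - 4)) = (-10 - 3)*(3 + 12/1) = -13*(3 + 12*1) = -13*(3 + 12) = -13*15 = -195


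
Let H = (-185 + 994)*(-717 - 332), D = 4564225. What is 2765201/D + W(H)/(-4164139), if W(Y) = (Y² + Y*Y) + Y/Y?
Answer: -6574221011449101736/19006067327275 ≈ -3.4590e+5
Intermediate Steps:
H = -848641 (H = 809*(-1049) = -848641)
W(Y) = 1 + 2*Y² (W(Y) = (Y² + Y²) + 1 = 2*Y² + 1 = 1 + 2*Y²)
2765201/D + W(H)/(-4164139) = 2765201/4564225 + (1 + 2*(-848641)²)/(-4164139) = 2765201*(1/4564225) + (1 + 2*720191546881)*(-1/4164139) = 2765201/4564225 + (1 + 1440383093762)*(-1/4164139) = 2765201/4564225 + 1440383093763*(-1/4164139) = 2765201/4564225 - 1440383093763/4164139 = -6574221011449101736/19006067327275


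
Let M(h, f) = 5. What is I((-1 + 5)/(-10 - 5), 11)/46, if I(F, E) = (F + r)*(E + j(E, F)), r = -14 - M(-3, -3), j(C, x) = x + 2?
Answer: -55199/10350 ≈ -5.3332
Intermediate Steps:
j(C, x) = 2 + x
r = -19 (r = -14 - 1*5 = -14 - 5 = -19)
I(F, E) = (-19 + F)*(2 + E + F) (I(F, E) = (F - 19)*(E + (2 + F)) = (-19 + F)*(2 + E + F))
I((-1 + 5)/(-10 - 5), 11)/46 = (-38 + ((-1 + 5)/(-10 - 5))² - 19*11 - 17*(-1 + 5)/(-10 - 5) + 11*((-1 + 5)/(-10 - 5)))/46 = (-38 + (4/(-15))² - 209 - 68/(-15) + 11*(4/(-15)))*(1/46) = (-38 + (4*(-1/15))² - 209 - 68*(-1)/15 + 11*(4*(-1/15)))*(1/46) = (-38 + (-4/15)² - 209 - 17*(-4/15) + 11*(-4/15))*(1/46) = (-38 + 16/225 - 209 + 68/15 - 44/15)*(1/46) = -55199/225*1/46 = -55199/10350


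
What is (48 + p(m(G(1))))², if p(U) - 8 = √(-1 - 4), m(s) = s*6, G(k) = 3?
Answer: (56 + I*√5)² ≈ 3131.0 + 250.44*I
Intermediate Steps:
m(s) = 6*s
p(U) = 8 + I*√5 (p(U) = 8 + √(-1 - 4) = 8 + √(-5) = 8 + I*√5)
(48 + p(m(G(1))))² = (48 + (8 + I*√5))² = (56 + I*√5)²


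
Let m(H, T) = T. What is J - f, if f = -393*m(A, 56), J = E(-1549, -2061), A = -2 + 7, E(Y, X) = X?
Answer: 19947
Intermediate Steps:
A = 5
J = -2061
f = -22008 (f = -393*56 = -22008)
J - f = -2061 - 1*(-22008) = -2061 + 22008 = 19947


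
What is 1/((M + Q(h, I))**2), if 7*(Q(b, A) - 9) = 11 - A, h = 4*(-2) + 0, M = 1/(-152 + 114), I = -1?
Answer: 70756/8082649 ≈ 0.0087541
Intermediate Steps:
M = -1/38 (M = 1/(-38) = -1/38 ≈ -0.026316)
h = -8 (h = -8 + 0 = -8)
Q(b, A) = 74/7 - A/7 (Q(b, A) = 9 + (11 - A)/7 = 9 + (11/7 - A/7) = 74/7 - A/7)
1/((M + Q(h, I))**2) = 1/((-1/38 + (74/7 - 1/7*(-1)))**2) = 1/((-1/38 + (74/7 + 1/7))**2) = 1/((-1/38 + 75/7)**2) = 1/((2843/266)**2) = 1/(8082649/70756) = 70756/8082649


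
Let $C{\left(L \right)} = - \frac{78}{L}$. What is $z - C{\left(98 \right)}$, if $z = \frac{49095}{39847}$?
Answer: $\frac{3959688}{1952503} \approx 2.028$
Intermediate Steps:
$z = \frac{49095}{39847}$ ($z = 49095 \cdot \frac{1}{39847} = \frac{49095}{39847} \approx 1.2321$)
$z - C{\left(98 \right)} = \frac{49095}{39847} - - \frac{78}{98} = \frac{49095}{39847} - \left(-78\right) \frac{1}{98} = \frac{49095}{39847} - - \frac{39}{49} = \frac{49095}{39847} + \frac{39}{49} = \frac{3959688}{1952503}$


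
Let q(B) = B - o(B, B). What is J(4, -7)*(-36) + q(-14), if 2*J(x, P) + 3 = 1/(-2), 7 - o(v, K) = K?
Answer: 28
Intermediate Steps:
o(v, K) = 7 - K
J(x, P) = -7/4 (J(x, P) = -3/2 + (½)/(-2) = -3/2 + (½)*(-½) = -3/2 - ¼ = -7/4)
q(B) = -7 + 2*B (q(B) = B - (7 - B) = B + (-7 + B) = -7 + 2*B)
J(4, -7)*(-36) + q(-14) = -7/4*(-36) + (-7 + 2*(-14)) = 63 + (-7 - 28) = 63 - 35 = 28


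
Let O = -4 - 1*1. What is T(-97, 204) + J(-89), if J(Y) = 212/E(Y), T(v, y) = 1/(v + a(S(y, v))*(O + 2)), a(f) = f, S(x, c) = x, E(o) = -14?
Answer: -75161/4963 ≈ -15.144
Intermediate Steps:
O = -5 (O = -4 - 1 = -5)
T(v, y) = 1/(v - 3*y) (T(v, y) = 1/(v + y*(-5 + 2)) = 1/(v + y*(-3)) = 1/(v - 3*y))
J(Y) = -106/7 (J(Y) = 212/(-14) = 212*(-1/14) = -106/7)
T(-97, 204) + J(-89) = 1/(-97 - 3*204) - 106/7 = 1/(-97 - 612) - 106/7 = 1/(-709) - 106/7 = -1/709 - 106/7 = -75161/4963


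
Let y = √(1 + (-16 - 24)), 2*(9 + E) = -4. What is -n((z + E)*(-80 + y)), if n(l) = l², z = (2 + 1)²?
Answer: -25444 + 640*I*√39 ≈ -25444.0 + 3996.8*I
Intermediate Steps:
z = 9 (z = 3² = 9)
E = -11 (E = -9 + (½)*(-4) = -9 - 2 = -11)
y = I*√39 (y = √(1 - 40) = √(-39) = I*√39 ≈ 6.245*I)
-n((z + E)*(-80 + y)) = -((9 - 11)*(-80 + I*√39))² = -(-2*(-80 + I*√39))² = -(160 - 2*I*√39)²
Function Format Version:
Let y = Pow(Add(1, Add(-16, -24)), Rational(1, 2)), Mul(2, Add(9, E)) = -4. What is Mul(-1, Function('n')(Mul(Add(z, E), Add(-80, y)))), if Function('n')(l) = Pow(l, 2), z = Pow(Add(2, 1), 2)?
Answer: Add(-25444, Mul(640, I, Pow(39, Rational(1, 2)))) ≈ Add(-25444., Mul(3996.8, I))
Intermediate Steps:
z = 9 (z = Pow(3, 2) = 9)
E = -11 (E = Add(-9, Mul(Rational(1, 2), -4)) = Add(-9, -2) = -11)
y = Mul(I, Pow(39, Rational(1, 2))) (y = Pow(Add(1, -40), Rational(1, 2)) = Pow(-39, Rational(1, 2)) = Mul(I, Pow(39, Rational(1, 2))) ≈ Mul(6.2450, I))
Mul(-1, Function('n')(Mul(Add(z, E), Add(-80, y)))) = Mul(-1, Pow(Mul(Add(9, -11), Add(-80, Mul(I, Pow(39, Rational(1, 2))))), 2)) = Mul(-1, Pow(Mul(-2, Add(-80, Mul(I, Pow(39, Rational(1, 2))))), 2)) = Mul(-1, Pow(Add(160, Mul(-2, I, Pow(39, Rational(1, 2)))), 2))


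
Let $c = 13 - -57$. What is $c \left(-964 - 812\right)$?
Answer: $-124320$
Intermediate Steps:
$c = 70$ ($c = 13 + 57 = 70$)
$c \left(-964 - 812\right) = 70 \left(-964 - 812\right) = 70 \left(-1776\right) = -124320$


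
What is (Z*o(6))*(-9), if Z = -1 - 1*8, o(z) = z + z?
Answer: 972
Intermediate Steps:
o(z) = 2*z
Z = -9 (Z = -1 - 8 = -9)
(Z*o(6))*(-9) = -18*6*(-9) = -9*12*(-9) = -108*(-9) = 972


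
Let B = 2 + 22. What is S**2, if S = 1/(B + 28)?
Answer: 1/2704 ≈ 0.00036982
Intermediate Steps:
B = 24
S = 1/52 (S = 1/(24 + 28) = 1/52 ≈ 0.019231)
S**2 = (1/52)**2 = 1/2704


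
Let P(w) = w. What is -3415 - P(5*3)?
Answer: -3430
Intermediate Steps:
-3415 - P(5*3) = -3415 - 5*3 = -3415 - 1*15 = -3415 - 15 = -3430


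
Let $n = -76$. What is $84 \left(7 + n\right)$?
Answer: $-5796$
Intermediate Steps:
$84 \left(7 + n\right) = 84 \left(7 - 76\right) = 84 \left(-69\right) = -5796$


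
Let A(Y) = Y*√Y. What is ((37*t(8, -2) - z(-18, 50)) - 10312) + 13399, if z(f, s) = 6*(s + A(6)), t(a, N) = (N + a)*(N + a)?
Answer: 4119 - 36*√6 ≈ 4030.8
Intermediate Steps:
A(Y) = Y^(3/2)
t(a, N) = (N + a)²
z(f, s) = 6*s + 36*√6 (z(f, s) = 6*(s + 6^(3/2)) = 6*(s + 6*√6) = 6*s + 36*√6)
((37*t(8, -2) - z(-18, 50)) - 10312) + 13399 = ((37*(-2 + 8)² - (6*50 + 36*√6)) - 10312) + 13399 = ((37*6² - (300 + 36*√6)) - 10312) + 13399 = ((37*36 + (-300 - 36*√6)) - 10312) + 13399 = ((1332 + (-300 - 36*√6)) - 10312) + 13399 = ((1032 - 36*√6) - 10312) + 13399 = (-9280 - 36*√6) + 13399 = 4119 - 36*√6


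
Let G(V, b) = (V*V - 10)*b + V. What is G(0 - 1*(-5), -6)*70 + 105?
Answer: -5845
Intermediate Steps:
G(V, b) = V + b*(-10 + V²) (G(V, b) = (V² - 10)*b + V = (-10 + V²)*b + V = b*(-10 + V²) + V = V + b*(-10 + V²))
G(0 - 1*(-5), -6)*70 + 105 = ((0 - 1*(-5)) - 10*(-6) - 6*(0 - 1*(-5))²)*70 + 105 = ((0 + 5) + 60 - 6*(0 + 5)²)*70 + 105 = (5 + 60 - 6*5²)*70 + 105 = (5 + 60 - 6*25)*70 + 105 = (5 + 60 - 150)*70 + 105 = -85*70 + 105 = -5950 + 105 = -5845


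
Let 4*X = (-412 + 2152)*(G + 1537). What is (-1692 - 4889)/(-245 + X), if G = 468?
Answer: -6581/871930 ≈ -0.0075476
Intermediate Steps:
X = 872175 (X = ((-412 + 2152)*(468 + 1537))/4 = (1740*2005)/4 = (1/4)*3488700 = 872175)
(-1692 - 4889)/(-245 + X) = (-1692 - 4889)/(-245 + 872175) = -6581/871930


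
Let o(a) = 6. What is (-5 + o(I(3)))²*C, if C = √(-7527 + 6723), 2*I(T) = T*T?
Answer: 2*I*√201 ≈ 28.355*I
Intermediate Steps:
I(T) = T²/2 (I(T) = (T*T)/2 = T²/2)
C = 2*I*√201 (C = √(-804) = 2*I*√201 ≈ 28.355*I)
(-5 + o(I(3)))²*C = (-5 + 6)²*(2*I*√201) = 1²*(2*I*√201) = 1*(2*I*√201) = 2*I*√201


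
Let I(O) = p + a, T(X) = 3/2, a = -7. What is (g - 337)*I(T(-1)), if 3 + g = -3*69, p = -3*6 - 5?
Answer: 16410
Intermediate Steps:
p = -23 (p = -18 - 5 = -23)
g = -210 (g = -3 - 3*69 = -3 - 207 = -210)
T(X) = 3/2 (T(X) = 3*(½) = 3/2)
I(O) = -30 (I(O) = -23 - 7 = -30)
(g - 337)*I(T(-1)) = (-210 - 337)*(-30) = -547*(-30) = 16410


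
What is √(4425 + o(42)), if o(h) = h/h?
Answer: √4426 ≈ 66.528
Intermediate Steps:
o(h) = 1
√(4425 + o(42)) = √(4425 + 1) = √4426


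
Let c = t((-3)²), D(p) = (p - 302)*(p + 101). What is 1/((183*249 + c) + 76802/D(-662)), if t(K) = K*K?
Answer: 24582/1122122627 ≈ 2.1907e-5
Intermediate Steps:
D(p) = (-302 + p)*(101 + p)
t(K) = K²
c = 81 (c = ((-3)²)² = 9² = 81)
1/((183*249 + c) + 76802/D(-662)) = 1/((183*249 + 81) + 76802/(-30502 + (-662)² - 201*(-662))) = 1/((45567 + 81) + 76802/(-30502 + 438244 + 133062)) = 1/(45648 + 76802/540804) = 1/(45648 + 76802*(1/540804)) = 1/(45648 + 3491/24582) = 1/(1122122627/24582) = 24582/1122122627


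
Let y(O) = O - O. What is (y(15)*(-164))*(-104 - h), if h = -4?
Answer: 0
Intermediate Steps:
y(O) = 0
(y(15)*(-164))*(-104 - h) = (0*(-164))*(-104 - 1*(-4)) = 0*(-104 + 4) = 0*(-100) = 0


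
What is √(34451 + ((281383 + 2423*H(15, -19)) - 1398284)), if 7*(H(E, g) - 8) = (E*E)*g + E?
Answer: I*√124344094/7 ≈ 1593.0*I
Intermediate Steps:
H(E, g) = 8 + E/7 + g*E²/7 (H(E, g) = 8 + ((E*E)*g + E)/7 = 8 + (E²*g + E)/7 = 8 + (g*E² + E)/7 = 8 + (E + g*E²)/7 = 8 + (E/7 + g*E²/7) = 8 + E/7 + g*E²/7)
√(34451 + ((281383 + 2423*H(15, -19)) - 1398284)) = √(34451 + ((281383 + 2423*(8 + (⅐)*15 + (⅐)*(-19)*15²)) - 1398284)) = √(34451 + ((281383 + 2423*(8 + 15/7 + (⅐)*(-19)*225)) - 1398284)) = √(34451 + ((281383 + 2423*(8 + 15/7 - 4275/7)) - 1398284)) = √(34451 + ((281383 + 2423*(-4204/7)) - 1398284)) = √(34451 + ((281383 - 10186292/7) - 1398284)) = √(34451 + (-8216611/7 - 1398284)) = √(34451 - 18004599/7) = √(-17763442/7) = I*√124344094/7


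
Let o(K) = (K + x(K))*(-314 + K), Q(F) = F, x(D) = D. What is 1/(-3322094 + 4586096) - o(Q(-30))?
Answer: -26089001279/1264002 ≈ -20640.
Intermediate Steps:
o(K) = 2*K*(-314 + K) (o(K) = (K + K)*(-314 + K) = (2*K)*(-314 + K) = 2*K*(-314 + K))
1/(-3322094 + 4586096) - o(Q(-30)) = 1/(-3322094 + 4586096) - 2*(-30)*(-314 - 30) = 1/1264002 - 2*(-30)*(-344) = 1/1264002 - 1*20640 = 1/1264002 - 20640 = -26089001279/1264002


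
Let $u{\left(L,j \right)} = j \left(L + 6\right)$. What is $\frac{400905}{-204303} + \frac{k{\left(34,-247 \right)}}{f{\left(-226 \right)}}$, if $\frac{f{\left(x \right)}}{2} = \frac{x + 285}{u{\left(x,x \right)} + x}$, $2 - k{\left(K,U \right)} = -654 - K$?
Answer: $\frac{7700966715}{26609} \approx 2.8941 \cdot 10^{5}$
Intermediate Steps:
$k{\left(K,U \right)} = 656 + K$ ($k{\left(K,U \right)} = 2 - \left(-654 - K\right) = 2 + \left(654 + K\right) = 656 + K$)
$u{\left(L,j \right)} = j \left(6 + L\right)$
$f{\left(x \right)} = \frac{2 \left(285 + x\right)}{x + x \left(6 + x\right)}$ ($f{\left(x \right)} = 2 \frac{x + 285}{x \left(6 + x\right) + x} = 2 \frac{285 + x}{x + x \left(6 + x\right)} = \frac{2 \left(285 + x\right)}{x + x \left(6 + x\right)}$)
$\frac{400905}{-204303} + \frac{k{\left(34,-247 \right)}}{f{\left(-226 \right)}} = \frac{400905}{-204303} + \frac{656 + 34}{2 \frac{1}{-226} \frac{1}{7 - 226} \left(285 - 226\right)} = 400905 \left(- \frac{1}{204303}\right) + \frac{690}{2 \left(- \frac{1}{226}\right) \frac{1}{-219} \cdot 59} = - \frac{885}{451} + \frac{690}{2 \left(- \frac{1}{226}\right) \left(- \frac{1}{219}\right) 59} = - \frac{885}{451} + \frac{690}{\frac{59}{24747}} = - \frac{885}{451} + 690 \cdot \frac{24747}{59} = - \frac{885}{451} + \frac{17075430}{59} = \frac{7700966715}{26609}$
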